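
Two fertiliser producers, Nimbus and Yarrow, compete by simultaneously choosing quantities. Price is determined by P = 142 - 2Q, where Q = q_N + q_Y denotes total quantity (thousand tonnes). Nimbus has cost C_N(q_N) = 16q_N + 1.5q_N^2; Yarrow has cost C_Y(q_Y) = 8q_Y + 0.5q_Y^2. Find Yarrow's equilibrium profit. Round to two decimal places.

1224.24

Nimbus's profit: π_N = (142 - 2Q)q_N - (16q_N + (3/2)q_N²). Setting ∂π_N/∂q_N = 0: 126 - 7q_N - 2(q_Y) = 0.
Yarrow's first-order condition: 134 - 5q_Y - 2(q_N) = 0.
Best responses: q_N = (126 - 2q_Y)/7, q_Y = (134 - 2q_N)/5.
Substituting one into the other gives q_N = 362/31 and q_Y = 686/31.
Price P = 142 - 2·(1048/31) = 74.3871.
Yarrow's profit: 74.3871·(686/31) - 8·(686/31) - (1/2)(686/31)² = 1224.2352.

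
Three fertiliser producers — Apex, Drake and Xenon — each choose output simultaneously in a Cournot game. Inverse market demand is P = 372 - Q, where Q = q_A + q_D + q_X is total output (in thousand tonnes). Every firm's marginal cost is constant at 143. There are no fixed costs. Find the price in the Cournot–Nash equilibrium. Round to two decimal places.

A representative firm's profit is π_i = q_i(372 - Q) - 143q_i.
First-order condition (treating rivals' output as given): 229 - 2q_i - Σ_{j≠i} q_j = 0.
By symmetry each firm produces the same amount; substituting Σ_{j≠i} q_j = 2q_i yields q_i = 229/4.
Total output Q = 687/4, so price P = 372 - 687/4 = 801/4.

200.25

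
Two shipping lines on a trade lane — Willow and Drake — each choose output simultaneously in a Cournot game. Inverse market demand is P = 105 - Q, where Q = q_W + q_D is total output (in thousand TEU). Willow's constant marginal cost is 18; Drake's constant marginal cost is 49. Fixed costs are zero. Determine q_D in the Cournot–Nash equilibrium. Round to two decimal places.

8.33

Willow's profit: π_W = (105 - Q)q_W - (18q_W). Setting ∂π_W/∂q_W = 0: 87 - 2q_W - (q_D) = 0.
Drake's profit: π_D = (105 - Q)q_D - (49q_D). Setting ∂π_D/∂q_D = 0: 56 - 2q_D - (q_W) = 0.
Best responses: q_W = (87 - q_D)/2, q_D = (56 - q_W)/2.
Solving the pair: q_W = 118/3, q_D = 25/3.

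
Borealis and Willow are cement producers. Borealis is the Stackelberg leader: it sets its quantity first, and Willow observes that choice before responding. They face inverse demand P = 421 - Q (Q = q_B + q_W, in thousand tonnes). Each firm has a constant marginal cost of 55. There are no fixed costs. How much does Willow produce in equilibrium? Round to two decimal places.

Solve by backward induction. Given q_B, the follower Willow maximises π_W = (421 - q_B - q_W)q_W - 55q_W.
Setting the follower's marginal profit to zero, 366 - q_B - 2q_W = 0, i.e. q_W = (366 - q_B)/2.
The leader anticipates this reaction. Substituting into P = 421 - Q gives P = 238 - (1/2)q_B, so π_B = (238 - (1/2)q_B)q_B - 55q_B.
Maximising: ∂π_B/∂q_B = 183 - q_B = 0, giving q_B = 183.
Then q_W = (366 - 183)/2 = 183/2.

91.50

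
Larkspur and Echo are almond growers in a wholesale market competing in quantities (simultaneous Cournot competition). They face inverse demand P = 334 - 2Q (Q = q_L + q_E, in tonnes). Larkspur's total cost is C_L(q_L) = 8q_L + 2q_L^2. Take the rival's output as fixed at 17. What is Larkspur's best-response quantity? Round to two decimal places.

36.50

With the rival's output fixed at 17, Larkspur's profit is π_L = (334 - 2·17 - 2q_L)q_L - (8q_L + 2q_L²) = (300 - 2q_L)q_L - (8q_L + 2q_L²).
∂π_L/∂q_L = 292 - 8q_L = 0, so q_L = 73/2.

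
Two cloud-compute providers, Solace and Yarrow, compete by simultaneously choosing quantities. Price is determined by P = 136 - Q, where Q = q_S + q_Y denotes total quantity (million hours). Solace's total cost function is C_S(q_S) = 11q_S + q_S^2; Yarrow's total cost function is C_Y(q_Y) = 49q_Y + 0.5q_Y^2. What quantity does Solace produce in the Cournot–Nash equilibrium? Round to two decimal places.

Solace's profit: π_S = (136 - Q)q_S - (11q_S + q_S²). Setting ∂π_S/∂q_S = 0: 125 - 4q_S - (q_Y) = 0.
Yarrow's profit: π_Y = (136 - Q)q_Y - (49q_Y + (1/2)q_Y²). Setting ∂π_Y/∂q_Y = 0: 87 - 3q_Y - (q_S) = 0.
Best responses: q_S = (125 - q_Y)/4, q_Y = (87 - q_S)/3.
Solving the pair: q_S = 288/11, q_Y = 223/11.

26.18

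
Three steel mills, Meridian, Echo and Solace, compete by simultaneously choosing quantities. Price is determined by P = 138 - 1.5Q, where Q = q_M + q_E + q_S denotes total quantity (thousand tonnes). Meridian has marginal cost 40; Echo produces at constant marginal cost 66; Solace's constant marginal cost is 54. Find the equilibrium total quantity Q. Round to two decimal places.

Meridian's profit: π_M = (138 - 1.5Q)q_M - (40q_M). Setting ∂π_M/∂q_M = 0: 98 - 3q_M - (3/2)(q_E + q_S) = 0.
Echo's first-order condition: 72 - 3q_E - (3/2)(q_M + q_S) = 0.
Solace's profit: π_S = (138 - 1.5Q)q_S - (54q_S). Setting ∂π_S/∂q_S = 0: 84 - 3q_S - (3/2)(q_M + q_E) = 0.
Adding the 3 conditions: 254 − 3Q − 3Q = 0, i.e. Q = 127/3.
Back-substituting: q_M = (98 − 127/2)/(3/2) = 23, q_E = (72 − 127/2)/(3/2) = 17/3, q_S = (84 − 127/2)/(3/2) = 41/3.
Total output Q = 23 + 17/3 + 41/3 = 127/3.

42.33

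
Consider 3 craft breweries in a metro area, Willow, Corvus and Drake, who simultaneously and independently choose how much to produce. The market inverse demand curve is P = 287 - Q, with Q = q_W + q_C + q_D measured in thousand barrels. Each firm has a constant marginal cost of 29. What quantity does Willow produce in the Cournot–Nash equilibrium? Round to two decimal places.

Each firm earns π_i = (287 - Q)q_i - 29q_i.
Setting ∂π_i/∂q_i = 0 with rivals' quantities fixed: 258 - 2q_i - Σ_{j≠i} q_j = 0.
With identical firms every q_j equals q_i, so Σ_{j≠i} q_j = 2q_i and 258 = 4q_i, giving q_i = 129/2.

64.50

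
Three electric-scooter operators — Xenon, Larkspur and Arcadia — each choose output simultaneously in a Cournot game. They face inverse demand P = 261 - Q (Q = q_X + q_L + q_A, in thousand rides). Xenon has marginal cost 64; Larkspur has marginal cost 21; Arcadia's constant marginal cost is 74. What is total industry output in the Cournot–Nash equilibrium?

Xenon's profit: π_X = (261 - Q)q_X - (64q_X). Setting ∂π_X/∂q_X = 0: 197 - 2q_X - (q_L + q_A) = 0.
Larkspur's first-order condition: 240 - 2q_L - (q_X + q_A) = 0.
Arcadia's first-order condition: 187 - 2q_A - (q_X + q_L) = 0.
Adding the 3 first-order conditions: 624 − 4Q = 0, so Q = 156.
Back-substituting: q_X = (197 − 156) = 41, q_L = (240 − 156) = 84, q_A = (187 − 156) = 31.
Total output Q = 41 + 84 + 31 = 156.

156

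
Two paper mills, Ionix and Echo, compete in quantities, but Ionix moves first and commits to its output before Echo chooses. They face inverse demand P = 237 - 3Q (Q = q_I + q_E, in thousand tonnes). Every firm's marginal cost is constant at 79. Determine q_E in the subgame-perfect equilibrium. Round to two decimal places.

13.17

Solve by backward induction. Given q_I, the follower Echo maximises π_E = (237 - 3q_I - 3q_E)q_E - 79q_E.
Follower FOC: 158 - 3q_I - 6q_E = 0, so q_E(q_I) = (158 - 3q_I)/6.
The leader anticipates this reaction. Substituting into P = 237 - 3Q gives P = 158 - (3/2)q_I, so π_I = (158 - (3/2)q_I)q_I - 79q_I.
The leader's first-order condition 79 - 3q_I = 0 yields q_I = 79/3.
Then q_E = (158 - 3·(79/3))/6 = 79/6.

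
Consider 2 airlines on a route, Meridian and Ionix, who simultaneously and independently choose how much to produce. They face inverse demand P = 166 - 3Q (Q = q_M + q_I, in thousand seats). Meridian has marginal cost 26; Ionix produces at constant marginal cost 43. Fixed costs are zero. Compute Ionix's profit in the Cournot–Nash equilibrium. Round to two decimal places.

416.15

Meridian's profit: π_M = (166 - 3Q)q_M - (26q_M). Setting ∂π_M/∂q_M = 0: 140 - 6q_M - 3(q_I) = 0.
Ionix's first-order condition: 123 - 6q_I - 3(q_M) = 0.
So q_M = (140 - 3q_I)/6 and q_I = (123 - 3q_M)/6.
Solving the pair: q_M = 157/9, q_I = 106/9.
Price P = 166 - 3·(263/9) = 235/3.
Ionix's profit: (235/3 - 43)·(106/9) = 416.1481.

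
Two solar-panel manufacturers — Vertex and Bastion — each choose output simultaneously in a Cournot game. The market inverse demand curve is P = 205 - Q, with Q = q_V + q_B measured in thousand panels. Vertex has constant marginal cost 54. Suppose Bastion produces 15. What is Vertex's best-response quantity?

With the rival's output fixed at 15, Vertex's profit is π_V = (205 - 15 - q_V)q_V - (54q_V) = (190 - q_V)q_V - (54q_V).
∂π_V/∂q_V = 136 - 2q_V = 0, so q_V = 68.

68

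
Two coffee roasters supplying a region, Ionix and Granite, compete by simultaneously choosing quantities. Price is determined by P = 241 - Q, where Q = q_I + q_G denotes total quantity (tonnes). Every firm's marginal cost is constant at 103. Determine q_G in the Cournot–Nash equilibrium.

46

A representative firm's profit is π_i = q_i(241 - Q) - 103q_i.
First-order condition (treating rivals' output as given): 138 - 2q_i - q_j = 0.
With identical firms every q_j equals q_i, so q_j = q_i and 138 = 3q_i, giving q_i = 46.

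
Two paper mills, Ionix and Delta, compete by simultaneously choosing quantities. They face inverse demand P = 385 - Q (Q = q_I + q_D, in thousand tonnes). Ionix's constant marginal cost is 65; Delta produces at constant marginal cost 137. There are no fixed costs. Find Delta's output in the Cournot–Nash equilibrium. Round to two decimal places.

Ionix's profit: π_I = (385 - Q)q_I - (65q_I). Setting ∂π_I/∂q_I = 0: 320 - 2q_I - (q_D) = 0.
Delta's profit: π_D = (385 - Q)q_D - (137q_D). Setting ∂π_D/∂q_D = 0: 248 - 2q_D - (q_I) = 0.
Rearranging gives the reaction functions q_I = (320 - q_D)/2 and q_D = (248 - q_I)/2.
Substituting one into the other gives q_I = 392/3 and q_D = 176/3.

58.67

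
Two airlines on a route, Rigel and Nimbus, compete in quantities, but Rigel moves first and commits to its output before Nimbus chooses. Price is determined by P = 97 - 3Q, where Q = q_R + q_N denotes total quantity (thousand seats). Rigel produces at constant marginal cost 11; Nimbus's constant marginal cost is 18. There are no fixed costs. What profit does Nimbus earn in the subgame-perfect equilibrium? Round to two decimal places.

88.02

The follower Nimbus best-responds to any q_R: π_N = (97 - 3Q)q_N - 18q_N.
Setting the follower's marginal profit to zero, 79 - 3q_R - 6q_N = 0, i.e. q_N = (79 - 3q_R)/6.
The leader anticipates this reaction. Substituting into P = 97 - 3Q gives P = 115/2 - (3/2)q_R, so π_R = (115/2 - (3/2)q_R)q_R - 11q_R.
Leader FOC: 93/2 - 3q_R = 0, so q_R = 31/2.
Then q_N = (79 - 3·(31/2))/6 = 65/12.
Price P = 97 - 3·(251/12) = 137/4.
Nimbus's profit: (137/4 - 18)·(65/12) = 88.0208.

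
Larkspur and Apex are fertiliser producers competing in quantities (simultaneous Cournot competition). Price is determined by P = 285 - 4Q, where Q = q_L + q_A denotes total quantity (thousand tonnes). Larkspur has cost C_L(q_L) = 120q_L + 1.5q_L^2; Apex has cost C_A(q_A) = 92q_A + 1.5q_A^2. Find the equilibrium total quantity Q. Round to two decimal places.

23.87

Larkspur's profit: π_L = (285 - 4Q)q_L - (120q_L + (3/2)q_L²). Setting ∂π_L/∂q_L = 0: 165 - 11q_L - 4(q_A) = 0.
Apex's profit: π_A = (285 - 4Q)q_A - (92q_A + (3/2)q_A²). Setting ∂π_A/∂q_A = 0: 193 - 11q_A - 4(q_L) = 0.
Rearranging gives the reaction functions q_L = (165 - 4q_A)/11 and q_A = (193 - 4q_L)/11.
Substituting one into the other gives q_L = 149/15 and q_A = 209/15.
Total output Q = 149/15 + 209/15 = 358/15.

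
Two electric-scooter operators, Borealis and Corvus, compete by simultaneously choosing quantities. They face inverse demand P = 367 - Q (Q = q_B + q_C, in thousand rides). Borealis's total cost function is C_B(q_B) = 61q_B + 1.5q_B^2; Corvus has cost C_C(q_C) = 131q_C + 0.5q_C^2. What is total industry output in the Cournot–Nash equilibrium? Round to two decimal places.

Borealis's profit: π_B = (367 - Q)q_B - (61q_B + (3/2)q_B²). Setting ∂π_B/∂q_B = 0: 306 - 5q_B - (q_C) = 0.
Corvus's profit: π_C = (367 - Q)q_C - (131q_C + (1/2)q_C²). Setting ∂π_C/∂q_C = 0: 236 - 3q_C - (q_B) = 0.
Best responses: q_B = (306 - q_C)/5, q_C = (236 - q_B)/3.
Substituting one into the other gives q_B = 341/7 and q_C = 437/7.
Total output Q = 341/7 + 437/7 = 778/7.

111.14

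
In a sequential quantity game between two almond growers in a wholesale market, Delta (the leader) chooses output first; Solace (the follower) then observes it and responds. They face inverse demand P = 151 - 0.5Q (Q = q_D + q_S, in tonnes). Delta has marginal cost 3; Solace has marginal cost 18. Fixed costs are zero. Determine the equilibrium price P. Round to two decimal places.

43.75

The follower Solace best-responds to any q_D: π_S = (151 - 0.5Q)q_S - 18q_S.
Setting the follower's marginal profit to zero, 133 - (1/2)q_D - q_S = 0, i.e. q_S = (133 - (1/2)q_D).
The leader anticipates this reaction. Substituting into P = 151 - 0.5Q gives P = 169/2 - (1/4)q_D, so π_D = (169/2 - (1/4)q_D)q_D - 3q_D.
Leader FOC: 163/2 - (1/2)q_D = 0, so q_D = 163.
Then q_S = (133 - (1/2)·163) = 103/2.
Total output Q = 429/2, so price P = 151 - (1/2)·(429/2) = 175/4.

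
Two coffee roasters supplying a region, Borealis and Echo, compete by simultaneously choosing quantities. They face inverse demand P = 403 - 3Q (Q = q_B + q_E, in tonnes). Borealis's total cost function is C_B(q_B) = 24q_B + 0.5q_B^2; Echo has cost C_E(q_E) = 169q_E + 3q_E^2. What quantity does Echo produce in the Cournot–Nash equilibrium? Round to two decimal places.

6.68

Borealis's profit: π_B = (403 - 3Q)q_B - (24q_B + (1/2)q_B²). Setting ∂π_B/∂q_B = 0: 379 - 7q_B - 3(q_E) = 0.
Echo's first-order condition: 234 - 12q_E - 3(q_B) = 0.
Best responses: q_B = (379 - 3q_E)/7, q_E = (234 - 3q_B)/12.
Solving the pair: q_B = 1282/25, q_E = 167/25.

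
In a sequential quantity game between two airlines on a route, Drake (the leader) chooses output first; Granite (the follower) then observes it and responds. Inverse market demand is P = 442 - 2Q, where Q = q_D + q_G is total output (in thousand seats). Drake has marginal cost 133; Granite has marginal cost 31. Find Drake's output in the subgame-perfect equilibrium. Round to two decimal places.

The follower Granite best-responds to any q_D: π_G = (442 - 2Q)q_G - 31q_G.
Setting the follower's marginal profit to zero, 411 - 2q_D - 4q_G = 0, i.e. q_G = (411 - 2q_D)/4.
Drake substitutes q_G(q_D) into its own profit: π_D = q_D(442 - 2q_D - (411 - 2q_D)/2) - 133q_D = (473/2 - q_D)q_D - 133q_D.
Maximising: ∂π_D/∂q_D = 207/2 - 2q_D = 0, giving q_D = 207/4.
Then q_G = (411 - 2·(207/4))/4 = 615/8.

51.75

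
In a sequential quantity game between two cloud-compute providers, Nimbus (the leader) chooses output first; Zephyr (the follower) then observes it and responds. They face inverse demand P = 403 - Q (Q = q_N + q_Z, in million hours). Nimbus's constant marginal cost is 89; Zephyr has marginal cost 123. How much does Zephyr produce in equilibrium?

The follower Zephyr best-responds to any q_N: π_Z = (403 - Q)q_Z - 123q_Z.
∂π_Z/∂q_Z = 280 - q_N - 2q_Z = 0 gives the reaction function q_Z = (280 - q_N)/2.
The leader anticipates this reaction. Substituting into P = 403 - Q gives P = 263 - (1/2)q_N, so π_N = (263 - (1/2)q_N)q_N - 89q_N.
Leader FOC: 174 - q_N = 0, so q_N = 174.
Then q_Z = (280 - 174)/2 = 53.

53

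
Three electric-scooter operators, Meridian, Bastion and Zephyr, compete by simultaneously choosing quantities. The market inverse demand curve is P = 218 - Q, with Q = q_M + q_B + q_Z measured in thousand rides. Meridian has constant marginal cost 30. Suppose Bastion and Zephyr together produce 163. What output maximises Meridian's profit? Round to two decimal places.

With rivals' combined output fixed at 163, Meridian's profit is π_M = (218 - 163 - q_M)q_M - (30q_M) = (55 - q_M)q_M - (30q_M).
∂π_M/∂q_M = 25 - 2q_M = 0, so q_M = 25/2.

12.50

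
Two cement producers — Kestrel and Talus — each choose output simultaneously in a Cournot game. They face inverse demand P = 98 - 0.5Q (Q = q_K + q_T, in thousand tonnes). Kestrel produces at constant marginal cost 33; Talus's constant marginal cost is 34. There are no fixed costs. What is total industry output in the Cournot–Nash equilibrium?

Kestrel's profit: π_K = (98 - 0.5Q)q_K - (33q_K). Setting ∂π_K/∂q_K = 0: 65 - q_K - (1/2)(q_T) = 0.
Talus's first-order condition: 64 - q_T - (1/2)(q_K) = 0.
Best responses: q_K = (65 - (1/2)q_T), q_T = (64 - (1/2)q_K).
Substituting one into the other gives q_K = 44 and q_T = 42.
Total output Q = 44 + 42 = 86.

86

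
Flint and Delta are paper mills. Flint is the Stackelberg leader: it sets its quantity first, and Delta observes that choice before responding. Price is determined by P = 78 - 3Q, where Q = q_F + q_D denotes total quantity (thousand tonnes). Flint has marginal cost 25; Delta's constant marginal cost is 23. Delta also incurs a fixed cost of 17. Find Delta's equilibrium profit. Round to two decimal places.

55.52

The follower Delta best-responds to any q_F: π_D = (78 - 3Q)q_D - 23q_D.
∂π_D/∂q_D = 55 - 3q_F - 6q_D = 0 gives the reaction function q_D = (55 - 3q_F)/6.
The leader anticipates this reaction. Substituting into P = 78 - 3Q gives P = 101/2 - (3/2)q_F, so π_F = (101/2 - (3/2)q_F)q_F - 25q_F.
Maximising: ∂π_F/∂q_F = 51/2 - 3q_F = 0, giving q_F = 17/2.
Then q_D = (55 - 3·(17/2))/6 = 59/12.
Price P = 78 - 3·(161/12) = 151/4.
Delta's profit: (151/4 - 23)·(59/12) - 17 = 55.5208.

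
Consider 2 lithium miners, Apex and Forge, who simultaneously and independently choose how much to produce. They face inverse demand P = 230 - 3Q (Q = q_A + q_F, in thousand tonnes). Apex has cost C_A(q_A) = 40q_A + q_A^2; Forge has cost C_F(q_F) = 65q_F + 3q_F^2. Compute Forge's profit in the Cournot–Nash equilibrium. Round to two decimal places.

Apex's profit: π_A = (230 - 3Q)q_A - (40q_A + q_A²). Setting ∂π_A/∂q_A = 0: 190 - 8q_A - 3(q_F) = 0.
Forge's profit: π_F = (230 - 3Q)q_F - (65q_F + 3q_F²). Setting ∂π_F/∂q_F = 0: 165 - 12q_F - 3(q_A) = 0.
Rearranging gives the reaction functions q_A = (190 - 3q_F)/8 and q_F = (165 - 3q_A)/12.
Substituting one into the other gives q_A = 595/29 and q_F = 250/29.
Price P = 230 - 3·(845/29) = 142.5862.
Forge's profit: 142.5862·(250/29) - 65·(250/29) - 3(250/29)² = 445.8977.

445.90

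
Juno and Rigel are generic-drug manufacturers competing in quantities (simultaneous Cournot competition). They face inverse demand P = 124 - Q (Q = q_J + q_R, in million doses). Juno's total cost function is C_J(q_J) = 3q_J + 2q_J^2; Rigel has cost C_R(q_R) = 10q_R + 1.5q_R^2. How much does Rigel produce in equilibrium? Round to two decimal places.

19.41

Juno's profit: π_J = (124 - Q)q_J - (3q_J + 2q_J²). Setting ∂π_J/∂q_J = 0: 121 - 6q_J - (q_R) = 0.
Rigel's first-order condition: 114 - 5q_R - (q_J) = 0.
So q_J = (121 - q_R)/6 and q_R = (114 - q_J)/5.
Substituting one into the other gives q_J = 491/29 and q_R = 563/29.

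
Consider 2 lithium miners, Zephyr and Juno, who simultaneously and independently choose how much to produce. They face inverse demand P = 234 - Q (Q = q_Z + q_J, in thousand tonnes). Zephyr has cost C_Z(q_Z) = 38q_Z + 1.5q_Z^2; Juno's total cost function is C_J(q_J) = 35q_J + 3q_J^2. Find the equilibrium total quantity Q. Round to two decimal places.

Zephyr's profit: π_Z = (234 - Q)q_Z - (38q_Z + (3/2)q_Z²). Setting ∂π_Z/∂q_Z = 0: 196 - 5q_Z - (q_J) = 0.
Juno's profit: π_J = (234 - Q)q_J - (35q_J + 3q_J²). Setting ∂π_J/∂q_J = 0: 199 - 8q_J - (q_Z) = 0.
Best responses: q_Z = (196 - q_J)/5, q_J = (199 - q_Z)/8.
Substituting one into the other gives q_Z = 1369/39 and q_J = 799/39.
Total output Q = 1369/39 + 799/39 = 55.5897.

55.59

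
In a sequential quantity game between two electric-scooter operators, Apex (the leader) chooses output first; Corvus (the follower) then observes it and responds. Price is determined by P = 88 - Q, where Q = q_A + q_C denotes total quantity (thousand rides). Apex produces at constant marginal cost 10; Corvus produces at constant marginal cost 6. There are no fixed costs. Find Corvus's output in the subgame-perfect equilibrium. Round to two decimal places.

22.50

Solve by backward induction. Given q_A, the follower Corvus maximises π_C = (88 - q_A - q_C)q_C - 6q_C.
∂π_C/∂q_C = 82 - q_A - 2q_C = 0 gives the reaction function q_C = (82 - q_A)/2.
Apex substitutes q_C(q_A) into its own profit: π_A = q_A(88 - q_A - (82 - q_A)/2) - 10q_A = (47 - (1/2)q_A)q_A - 10q_A.
Leader FOC: 37 - q_A = 0, so q_A = 37.
Then q_C = (82 - 37)/2 = 45/2.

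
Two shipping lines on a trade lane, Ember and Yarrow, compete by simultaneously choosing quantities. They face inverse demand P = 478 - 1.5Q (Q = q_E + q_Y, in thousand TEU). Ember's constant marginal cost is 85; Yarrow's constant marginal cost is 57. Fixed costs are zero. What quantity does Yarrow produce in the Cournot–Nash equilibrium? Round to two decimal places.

99.78

Ember's profit: π_E = (478 - 1.5Q)q_E - (85q_E). Setting ∂π_E/∂q_E = 0: 393 - 3q_E - (3/2)(q_Y) = 0.
Yarrow's first-order condition: 421 - 3q_Y - (3/2)(q_E) = 0.
Rearranging gives the reaction functions q_E = (393 - (3/2)q_Y)/3 and q_Y = (421 - (3/2)q_E)/3.
Solving the pair: q_E = 730/9, q_Y = 898/9.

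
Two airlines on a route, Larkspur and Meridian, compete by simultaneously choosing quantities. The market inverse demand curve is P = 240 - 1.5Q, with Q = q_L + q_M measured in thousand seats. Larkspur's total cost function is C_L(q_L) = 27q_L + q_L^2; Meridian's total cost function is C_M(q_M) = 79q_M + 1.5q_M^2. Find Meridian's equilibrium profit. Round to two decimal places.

918.28

Larkspur's profit: π_L = (240 - 1.5Q)q_L - (27q_L + q_L²). Setting ∂π_L/∂q_L = 0: 213 - 5q_L - (3/2)(q_M) = 0.
Meridian's first-order condition: 161 - 6q_M - (3/2)(q_L) = 0.
So q_L = (213 - (3/2)q_M)/5 and q_M = (161 - (3/2)q_L)/6.
Substituting one into the other gives q_L = 1382/37 and q_M = 1942/111.
Price P = 240 - (3/2)·54.8468 = 157.7297.
Meridian's profit: 157.7297·(1942/111) - 79·(1942/111) - (3/2)(1942/111)² = 918.2771.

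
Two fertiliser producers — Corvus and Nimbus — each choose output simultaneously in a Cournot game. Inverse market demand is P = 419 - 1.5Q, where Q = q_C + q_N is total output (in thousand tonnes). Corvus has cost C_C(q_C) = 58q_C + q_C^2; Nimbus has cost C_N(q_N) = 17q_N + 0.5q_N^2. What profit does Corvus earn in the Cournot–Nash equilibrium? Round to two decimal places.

5612.23

Corvus's profit: π_C = (419 - 1.5Q)q_C - (58q_C + q_C²). Setting ∂π_C/∂q_C = 0: 361 - 5q_C - (3/2)(q_N) = 0.
Nimbus's first-order condition: 402 - 4q_N - (3/2)(q_C) = 0.
Best responses: q_C = (361 - (3/2)q_N)/5, q_N = (402 - (3/2)q_C)/4.
Solving the pair: q_C = 47.3803, q_N = 82.7324.
Price P = 419 - (3/2)·130.1127 = 223.8310.
Corvus's profit: 223.8310·47.3803 - 58·47.3803 - 47.3803² = 5612.2277.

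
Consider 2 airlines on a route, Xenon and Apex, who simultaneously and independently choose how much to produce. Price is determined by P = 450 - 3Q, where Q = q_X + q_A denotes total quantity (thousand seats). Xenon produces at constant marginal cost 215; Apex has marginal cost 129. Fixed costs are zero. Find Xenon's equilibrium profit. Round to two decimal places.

822.26

Xenon's profit: π_X = (450 - 3Q)q_X - (215q_X). Setting ∂π_X/∂q_X = 0: 235 - 6q_X - 3(q_A) = 0.
Apex's first-order condition: 321 - 6q_A - 3(q_X) = 0.
Rearranging gives the reaction functions q_X = (235 - 3q_A)/6 and q_A = (321 - 3q_X)/6.
Substituting one into the other gives q_X = 149/9 and q_A = 407/9.
Price P = 450 - 3·(556/9) = 794/3.
Xenon's profit: (794/3 - 215)·(149/9) = 822.2593.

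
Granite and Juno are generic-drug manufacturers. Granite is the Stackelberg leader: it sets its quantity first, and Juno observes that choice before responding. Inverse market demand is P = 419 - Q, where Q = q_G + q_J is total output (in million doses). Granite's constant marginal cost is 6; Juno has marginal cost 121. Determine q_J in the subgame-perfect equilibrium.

17

Solve by backward induction. Given q_G, the follower Juno maximises π_J = (419 - q_G - q_J)q_J - 121q_J.
∂π_J/∂q_J = 298 - q_G - 2q_J = 0 gives the reaction function q_J = (298 - q_G)/2.
The leader anticipates this reaction. Substituting into P = 419 - Q gives P = 270 - (1/2)q_G, so π_G = (270 - (1/2)q_G)q_G - 6q_G.
Leader FOC: 264 - q_G = 0, so q_G = 264.
Then q_J = (298 - 264)/2 = 17.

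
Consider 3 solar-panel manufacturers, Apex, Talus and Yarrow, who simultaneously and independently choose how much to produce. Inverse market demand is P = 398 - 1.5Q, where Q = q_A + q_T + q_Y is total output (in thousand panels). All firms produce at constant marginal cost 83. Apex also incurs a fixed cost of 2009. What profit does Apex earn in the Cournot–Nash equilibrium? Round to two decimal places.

2125.38

Each firm earns π_i = (398 - 1.5Q)q_i - 83q_i.
First-order condition (treating rivals' output as given): 315 - 3q_i - (3/2)·Σ_{j≠i} q_j = 0.
By symmetry each firm produces the same amount; substituting Σ_{j≠i} q_j = 2q_i yields q_i = 315/6 = 105/2.
Price P = 398 - (3/2)·(315/2) = 647/4.
Apex's profit: (647/4 - 83)·(105/2) - 2009 = 2125.3750.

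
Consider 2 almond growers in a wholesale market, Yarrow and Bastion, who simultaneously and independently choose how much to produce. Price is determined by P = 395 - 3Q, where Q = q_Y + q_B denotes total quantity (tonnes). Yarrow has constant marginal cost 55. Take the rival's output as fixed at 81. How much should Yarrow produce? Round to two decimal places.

16.17

With the rival's output fixed at 81, Yarrow's profit is π_Y = (395 - 3·81 - 3q_Y)q_Y - (55q_Y) = (152 - 3q_Y)q_Y - (55q_Y).
∂π_Y/∂q_Y = 97 - 6q_Y = 0, so q_Y = 97/6.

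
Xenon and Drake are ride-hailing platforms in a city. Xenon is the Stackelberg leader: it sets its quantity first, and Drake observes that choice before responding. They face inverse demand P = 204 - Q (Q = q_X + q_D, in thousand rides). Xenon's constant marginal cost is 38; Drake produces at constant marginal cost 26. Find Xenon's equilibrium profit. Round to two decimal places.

2964.50

The follower Drake best-responds to any q_X: π_D = (204 - Q)q_D - 26q_D.
Follower FOC: 178 - q_X - 2q_D = 0, so q_D(q_X) = (178 - q_X)/2.
The leader anticipates this reaction. Substituting into P = 204 - Q gives P = 115 - (1/2)q_X, so π_X = (115 - (1/2)q_X)q_X - 38q_X.
Leader FOC: 77 - q_X = 0, so q_X = 77.
Then q_D = (178 - 77)/2 = 101/2.
Price P = 204 - 255/2 = 153/2.
Xenon's profit: (153/2 - 38)·77 = 2964.5000.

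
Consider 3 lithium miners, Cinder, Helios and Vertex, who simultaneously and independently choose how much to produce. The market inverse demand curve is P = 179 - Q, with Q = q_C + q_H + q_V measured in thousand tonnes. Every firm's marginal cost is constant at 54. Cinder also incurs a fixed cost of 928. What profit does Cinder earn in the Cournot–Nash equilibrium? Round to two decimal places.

A representative firm's profit is π_i = q_i(179 - Q) - 54q_i.
Setting ∂π_i/∂q_i = 0 with rivals' quantities fixed: 125 - 2q_i - Σ_{j≠i} q_j = 0.
With identical firms every q_j equals q_i, so Σ_{j≠i} q_j = 2q_i and 125 = 4q_i, giving q_i = 125/4.
Price P = 179 - 375/4 = 341/4.
Cinder's profit: (341/4 - 54)·(125/4) - 928 = 777/16.

48.56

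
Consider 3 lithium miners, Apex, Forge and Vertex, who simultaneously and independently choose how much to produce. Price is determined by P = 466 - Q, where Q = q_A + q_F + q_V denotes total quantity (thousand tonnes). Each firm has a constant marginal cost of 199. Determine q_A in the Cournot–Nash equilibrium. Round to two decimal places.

66.75

Each firm earns π_i = (466 - Q)q_i - 199q_i.
Setting ∂π_i/∂q_i = 0 with rivals' quantities fixed: 267 - 2q_i - Σ_{j≠i} q_j = 0.
With identical firms every q_j equals q_i, so Σ_{j≠i} q_j = 2q_i and 267 = 4q_i, giving q_i = 267/4.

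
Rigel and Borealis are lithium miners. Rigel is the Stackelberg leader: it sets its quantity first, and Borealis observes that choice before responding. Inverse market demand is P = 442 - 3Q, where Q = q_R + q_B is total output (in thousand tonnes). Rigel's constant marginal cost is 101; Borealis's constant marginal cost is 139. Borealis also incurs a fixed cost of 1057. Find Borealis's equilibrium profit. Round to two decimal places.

16.52

Solve by backward induction. Given q_R, the follower Borealis maximises π_B = (442 - 3q_R - 3q_B)q_B - 139q_B.
Setting the follower's marginal profit to zero, 303 - 3q_R - 6q_B = 0, i.e. q_B = (303 - 3q_R)/6.
The leader anticipates this reaction. Substituting into P = 442 - 3Q gives P = 581/2 - (3/2)q_R, so π_R = (581/2 - (3/2)q_R)q_R - 101q_R.
The leader's first-order condition 379/2 - 3q_R = 0 yields q_R = 379/6.
Then q_B = (303 - 3·(379/6))/6 = 227/12.
Price P = 442 - 3·(985/12) = 783/4.
Borealis's profit: (783/4 - 139)·(227/12) - 1057 = 793/48.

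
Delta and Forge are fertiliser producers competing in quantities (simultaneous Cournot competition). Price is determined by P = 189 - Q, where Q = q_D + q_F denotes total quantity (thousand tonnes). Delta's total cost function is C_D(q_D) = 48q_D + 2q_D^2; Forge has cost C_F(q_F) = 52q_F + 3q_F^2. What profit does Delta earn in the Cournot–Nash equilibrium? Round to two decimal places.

Delta's profit: π_D = (189 - Q)q_D - (48q_D + 2q_D²). Setting ∂π_D/∂q_D = 0: 141 - 6q_D - (q_F) = 0.
Forge's first-order condition: 137 - 8q_F - (q_D) = 0.
So q_D = (141 - q_F)/6 and q_F = (137 - q_D)/8.
Substituting one into the other gives q_D = 991/47 and q_F = 681/47.
Price P = 189 - 1672/47 = 153.4255.
Delta's profit: 153.4255·(991/47) - 48·(991/47) - 2(991/47)² = 1333.7451.

1333.75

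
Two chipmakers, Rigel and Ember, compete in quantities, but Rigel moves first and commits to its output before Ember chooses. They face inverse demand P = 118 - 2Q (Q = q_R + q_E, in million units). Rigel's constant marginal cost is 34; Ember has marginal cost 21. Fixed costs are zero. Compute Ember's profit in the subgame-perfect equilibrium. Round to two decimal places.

Solve by backward induction. Given q_R, the follower Ember maximises π_E = (118 - 2q_R - 2q_E)q_E - 21q_E.
∂π_E/∂q_E = 97 - 2q_R - 4q_E = 0 gives the reaction function q_E = (97 - 2q_R)/4.
Rigel substitutes q_E(q_R) into its own profit: π_R = q_R(118 - 2q_R - (97 - 2q_R)/2) - 34q_R = (139/2 - q_R)q_R - 34q_R.
Leader FOC: 71/2 - 2q_R = 0, so q_R = 71/4.
Then q_E = (97 - 2·(71/4))/4 = 123/8.
Price P = 118 - 2·(265/8) = 207/4.
Ember's profit: (207/4 - 21)·(123/8) = 472.7813.

472.78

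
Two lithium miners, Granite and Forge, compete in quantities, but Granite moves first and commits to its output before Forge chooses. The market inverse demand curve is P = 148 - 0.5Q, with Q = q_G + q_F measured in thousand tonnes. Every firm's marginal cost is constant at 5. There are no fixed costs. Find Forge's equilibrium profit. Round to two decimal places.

Solve by backward induction. Given q_G, the follower Forge maximises π_F = (148 - (1/2)q_G - (1/2)q_F)q_F - 5q_F.
Setting the follower's marginal profit to zero, 143 - (1/2)q_G - q_F = 0, i.e. q_F = (143 - (1/2)q_G).
Granite substitutes q_F(q_G) into its own profit: π_G = q_G(148 - (1/2)q_G - (143 - (1/2)q_G)/2) - 5q_G = (153/2 - (1/4)q_G)q_G - 5q_G.
Leader FOC: 143/2 - (1/2)q_G = 0, so q_G = 143.
Then q_F = (143 - (1/2)·143) = 143/2.
Price P = 148 - (1/2)·(429/2) = 163/4.
Forge's profit: (163/4 - 5)·(143/2) = 2556.1250.

2556.13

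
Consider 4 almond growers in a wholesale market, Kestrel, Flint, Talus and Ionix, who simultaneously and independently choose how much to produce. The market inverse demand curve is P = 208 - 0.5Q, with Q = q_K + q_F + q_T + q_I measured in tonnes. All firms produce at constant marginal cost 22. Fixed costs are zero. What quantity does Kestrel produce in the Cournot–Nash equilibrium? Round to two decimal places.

Each firm earns π_i = (208 - 0.5Q)q_i - 22q_i.
Setting ∂π_i/∂q_i = 0 with rivals' quantities fixed: 186 - q_i - (1/2)·Σ_{j≠i} q_j = 0.
With identical firms every q_j equals q_i, so Σ_{j≠i} q_j = 3q_i and 186 = (5/2)q_i, giving q_i = 372/5.

74.40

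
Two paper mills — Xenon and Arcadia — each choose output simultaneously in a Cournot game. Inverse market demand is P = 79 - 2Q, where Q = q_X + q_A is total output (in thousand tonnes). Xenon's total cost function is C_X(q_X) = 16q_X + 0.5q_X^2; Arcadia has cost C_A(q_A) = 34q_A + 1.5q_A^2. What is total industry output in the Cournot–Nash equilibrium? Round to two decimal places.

Xenon's profit: π_X = (79 - 2Q)q_X - (16q_X + (1/2)q_X²). Setting ∂π_X/∂q_X = 0: 63 - 5q_X - 2(q_A) = 0.
Arcadia's profit: π_A = (79 - 2Q)q_A - (34q_A + (3/2)q_A²). Setting ∂π_A/∂q_A = 0: 45 - 7q_A - 2(q_X) = 0.
So q_X = (63 - 2q_A)/5 and q_A = (45 - 2q_X)/7.
Substituting one into the other gives q_X = 351/31 and q_A = 99/31.
Total output Q = 351/31 + 99/31 = 450/31.

14.52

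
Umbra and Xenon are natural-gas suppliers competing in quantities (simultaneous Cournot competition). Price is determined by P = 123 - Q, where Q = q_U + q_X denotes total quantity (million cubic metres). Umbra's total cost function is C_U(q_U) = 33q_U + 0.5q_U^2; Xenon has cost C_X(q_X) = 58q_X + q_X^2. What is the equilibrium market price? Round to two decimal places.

86.64

Umbra's profit: π_U = (123 - Q)q_U - (33q_U + (1/2)q_U²). Setting ∂π_U/∂q_U = 0: 90 - 3q_U - (q_X) = 0.
Xenon's profit: π_X = (123 - Q)q_X - (58q_X + q_X²). Setting ∂π_X/∂q_X = 0: 65 - 4q_X - (q_U) = 0.
Best responses: q_U = (90 - q_X)/3, q_X = (65 - q_U)/4.
Substituting one into the other gives q_U = 295/11 and q_X = 105/11.
Total output Q = 400/11, so price P = 123 - 400/11 = 953/11.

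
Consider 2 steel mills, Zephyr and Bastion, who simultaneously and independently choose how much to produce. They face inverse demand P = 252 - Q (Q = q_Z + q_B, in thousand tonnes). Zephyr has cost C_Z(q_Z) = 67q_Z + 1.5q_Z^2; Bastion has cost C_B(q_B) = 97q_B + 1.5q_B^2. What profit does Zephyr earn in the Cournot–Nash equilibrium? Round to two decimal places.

2573.35

Zephyr's profit: π_Z = (252 - Q)q_Z - (67q_Z + (3/2)q_Z²). Setting ∂π_Z/∂q_Z = 0: 185 - 5q_Z - (q_B) = 0.
Bastion's first-order condition: 155 - 5q_B - (q_Z) = 0.
Rearranging gives the reaction functions q_Z = (185 - q_B)/5 and q_B = (155 - q_Z)/5.
Solving the pair: q_Z = 385/12, q_B = 295/12.
Price P = 252 - 170/3 = 586/3.
Zephyr's profit: (586/3)·(385/12) - 67·(385/12) - (3/2)(385/12)² = 2573.3507.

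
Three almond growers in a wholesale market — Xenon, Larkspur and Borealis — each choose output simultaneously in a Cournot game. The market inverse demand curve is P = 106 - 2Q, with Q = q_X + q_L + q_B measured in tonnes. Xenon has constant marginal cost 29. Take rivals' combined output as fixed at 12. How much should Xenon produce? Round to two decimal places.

With rivals' combined output fixed at 12, Xenon's profit is π_X = (106 - 2·12 - 2q_X)q_X - (29q_X) = (82 - 2q_X)q_X - (29q_X).
∂π_X/∂q_X = 53 - 4q_X = 0, so q_X = 53/4.

13.25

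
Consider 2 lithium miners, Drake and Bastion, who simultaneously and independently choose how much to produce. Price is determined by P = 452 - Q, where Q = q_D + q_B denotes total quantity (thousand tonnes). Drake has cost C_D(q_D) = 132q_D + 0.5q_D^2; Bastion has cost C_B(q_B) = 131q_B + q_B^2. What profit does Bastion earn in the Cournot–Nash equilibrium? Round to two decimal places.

Drake's profit: π_D = (452 - Q)q_D - (132q_D + (1/2)q_D²). Setting ∂π_D/∂q_D = 0: 320 - 3q_D - (q_B) = 0.
Bastion's profit: π_B = (452 - Q)q_B - (131q_B + q_B²). Setting ∂π_B/∂q_B = 0: 321 - 4q_B - (q_D) = 0.
Rearranging gives the reaction functions q_D = (320 - q_B)/3 and q_B = (321 - q_D)/4.
Solving the pair: q_D = 959/11, q_B = 643/11.
Price P = 452 - 1602/11 = 306.3636.
Bastion's profit: 306.3636·(643/11) - 131·(643/11) - (643/11)² = 6833.8678.

6833.87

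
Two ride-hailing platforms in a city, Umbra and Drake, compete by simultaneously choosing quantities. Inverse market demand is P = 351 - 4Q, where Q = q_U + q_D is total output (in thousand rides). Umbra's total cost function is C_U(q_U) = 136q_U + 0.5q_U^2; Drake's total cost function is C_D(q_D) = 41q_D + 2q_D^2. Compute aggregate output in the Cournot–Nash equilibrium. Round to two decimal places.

Umbra's profit: π_U = (351 - 4Q)q_U - (136q_U + (1/2)q_U²). Setting ∂π_U/∂q_U = 0: 215 - 9q_U - 4(q_D) = 0.
Drake's profit: π_D = (351 - 4Q)q_D - (41q_D + 2q_D²). Setting ∂π_D/∂q_D = 0: 310 - 12q_D - 4(q_U) = 0.
Rearranging gives the reaction functions q_U = (215 - 4q_D)/9 and q_D = (310 - 4q_U)/12.
Solving the pair: q_U = 335/23, q_D = 965/46.
Total output Q = 335/23 + 965/46 = 1635/46.

35.54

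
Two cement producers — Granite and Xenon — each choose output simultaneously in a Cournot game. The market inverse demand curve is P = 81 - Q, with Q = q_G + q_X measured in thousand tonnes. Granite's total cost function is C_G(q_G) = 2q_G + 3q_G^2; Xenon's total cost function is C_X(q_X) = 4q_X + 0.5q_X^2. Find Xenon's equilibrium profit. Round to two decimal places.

Granite's profit: π_G = (81 - Q)q_G - (2q_G + 3q_G²). Setting ∂π_G/∂q_G = 0: 79 - 8q_G - (q_X) = 0.
Xenon's first-order condition: 77 - 3q_X - (q_G) = 0.
Best responses: q_G = (79 - q_X)/8, q_X = (77 - q_G)/3.
Solving the pair: q_G = 160/23, q_X = 537/23.
Price P = 81 - 697/23 = 1166/23.
Xenon's profit: (1166/23)·(537/23) - 4·(537/23) - (1/2)(537/23)² = 817.6815.

817.68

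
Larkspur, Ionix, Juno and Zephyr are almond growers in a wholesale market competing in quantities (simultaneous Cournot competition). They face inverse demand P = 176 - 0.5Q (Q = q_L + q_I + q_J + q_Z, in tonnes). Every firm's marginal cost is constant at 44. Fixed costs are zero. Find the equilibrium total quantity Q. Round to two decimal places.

211.20

A representative firm's profit is π_i = q_i(176 - 0.5Q) - 44q_i.
Setting ∂π_i/∂q_i = 0 with rivals' quantities fixed: 132 - q_i - (1/2)·Σ_{j≠i} q_j = 0.
With identical firms every q_j equals q_i, so Σ_{j≠i} q_j = 3q_i and 132 = (5/2)q_i, giving q_i = 264/5.
Total output Q = 264/5 + 264/5 + 264/5 + 264/5 = 1056/5.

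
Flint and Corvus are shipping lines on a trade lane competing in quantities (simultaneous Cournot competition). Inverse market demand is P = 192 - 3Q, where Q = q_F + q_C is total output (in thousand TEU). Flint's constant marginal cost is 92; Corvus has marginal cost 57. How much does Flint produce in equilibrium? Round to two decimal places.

7.22

Flint's profit: π_F = (192 - 3Q)q_F - (92q_F). Setting ∂π_F/∂q_F = 0: 100 - 6q_F - 3(q_C) = 0.
Corvus's first-order condition: 135 - 6q_C - 3(q_F) = 0.
Best responses: q_F = (100 - 3q_C)/6, q_C = (135 - 3q_F)/6.
Solving the pair: q_F = 65/9, q_C = 170/9.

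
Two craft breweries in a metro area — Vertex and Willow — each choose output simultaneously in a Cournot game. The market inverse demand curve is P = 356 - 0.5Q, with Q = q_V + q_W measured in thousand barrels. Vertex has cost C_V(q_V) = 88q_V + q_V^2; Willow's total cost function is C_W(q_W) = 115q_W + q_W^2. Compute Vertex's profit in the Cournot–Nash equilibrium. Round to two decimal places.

9152.76

Vertex's profit: π_V = (356 - 0.5Q)q_V - (88q_V + q_V²). Setting ∂π_V/∂q_V = 0: 268 - 3q_V - (1/2)(q_W) = 0.
Willow's first-order condition: 241 - 3q_W - (1/2)(q_V) = 0.
Best responses: q_V = (268 - (1/2)q_W)/3, q_W = (241 - (1/2)q_V)/3.
Solving the pair: q_V = 78.1143, q_W = 67.3143.
Price P = 356 - (1/2)·(1018/7) = 1983/7.
Vertex's profit: (1983/7)·78.1143 - 88·78.1143 - 78.1143² = 9152.7624.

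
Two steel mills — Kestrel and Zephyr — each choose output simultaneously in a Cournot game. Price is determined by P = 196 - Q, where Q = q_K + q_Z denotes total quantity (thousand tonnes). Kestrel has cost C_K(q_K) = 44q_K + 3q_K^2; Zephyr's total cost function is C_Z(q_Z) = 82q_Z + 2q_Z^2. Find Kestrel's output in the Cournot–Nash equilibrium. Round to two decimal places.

16.98

Kestrel's profit: π_K = (196 - Q)q_K - (44q_K + 3q_K²). Setting ∂π_K/∂q_K = 0: 152 - 8q_K - (q_Z) = 0.
Zephyr's profit: π_Z = (196 - Q)q_Z - (82q_Z + 2q_Z²). Setting ∂π_Z/∂q_Z = 0: 114 - 6q_Z - (q_K) = 0.
So q_K = (152 - q_Z)/8 and q_Z = (114 - q_K)/6.
Substituting one into the other gives q_K = 798/47 and q_Z = 760/47.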